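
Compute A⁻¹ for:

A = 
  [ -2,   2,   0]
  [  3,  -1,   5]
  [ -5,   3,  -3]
det(A) = (-2)·((-1)(-3) - (5)(3)) - (2)·((3)(-3) - (5)(-5)) + (0)·((3)(3) - (-1)(-5))
  = (-2)(-12) - (2)(16) + (0)(4)
  = -8
det(A) = -8 ≠ 0, so A is invertible.

Cofactors Cᵢⱼ = (-1)ⁱ⁺ʲ·Mᵢⱼ:
C = 
  [-12, -16,   4]
  [  6,   6,  -4]
  [ 10,  10,  -4]

adj(A) = Cᵀ:
adj(A) = 
  [-12,   6,  10]
  [-16,   6,  10]
  [  4,  -4,  -4]

A⁻¹ = (-1/8) · adj(A):
A⁻¹ = 
  [ 3/2, -3/4, -5/4]
  [   2, -3/4, -5/4]
  [-1/2,  1/2,  1/2]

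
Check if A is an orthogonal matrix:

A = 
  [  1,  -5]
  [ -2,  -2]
No

AᵀA = 
  [  5,  -1]
  [ -1,  29]
≠ I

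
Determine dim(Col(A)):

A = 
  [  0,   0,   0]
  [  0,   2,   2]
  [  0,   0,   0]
dim(Col(A)) = 1

Row reduce:
Swap R1 ↔ R2
REF = 
  [  0,   2,   2]
  [  0,   0,   0]
  [  0,   0,   0]
Pivot columns: 2 → 1 pivot.
dim(Col(A)) = number of pivot columns = 1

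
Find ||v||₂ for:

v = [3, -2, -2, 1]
4.243

||v||₂ = √((3)² + (-2)² + (-2)² + (1)²) = √18 = 4.243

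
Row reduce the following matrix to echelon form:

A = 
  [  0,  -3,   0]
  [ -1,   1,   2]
Row operations:
Swap R1 ↔ R2

Resulting echelon form:
REF = 
  [ -1,   1,   2]
  [  0,  -3,   0]

Rank = 2 (number of non-zero pivot rows).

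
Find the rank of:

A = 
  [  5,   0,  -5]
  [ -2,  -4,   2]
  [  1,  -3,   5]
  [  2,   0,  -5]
rank(A) = 3

Row reduce:
R2 → R2 + (2/5)·R1
R3 → R3 - (1/5)·R1
R4 → R4 - (2/5)·R1
R3 → R3 - (3/4)·R2
R4 → R4 + (1/2)·R3
REF = 
  [  5,   0,  -5]
  [  0,  -4,   0]
  [  0,   0,   6]
  [  0,   0,   0]
Pivot columns: 1, 2, 3 → 3 pivots.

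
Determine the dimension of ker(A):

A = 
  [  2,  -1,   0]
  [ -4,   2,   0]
nullity(A) = 2

Row reduce:
R2 → R2 + (2)·R1
REF = 
  [  2,  -1,   0]
  [  0,   0,   0]
Pivot columns: 1 → 1 pivot.
rank(A) = 1, so nullity(A) = 3 - 1 = 2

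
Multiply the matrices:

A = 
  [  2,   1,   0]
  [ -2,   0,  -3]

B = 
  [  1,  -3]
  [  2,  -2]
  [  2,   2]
A is 2×3 and B is 3×2, so AB is 2×2. Each entry is (row of A)·(column of B):
AB[1,1] = (2)(1) + (1)(2) + (0)(2) = 4
AB[1,2] = (2)(-3) + (1)(-2) + (0)(2) = -8
AB[2,1] = (-2)(1) + (0)(2) + (-3)(2) = -8
AB[2,2] = (-2)(-3) + (0)(-2) + (-3)(2) = 0

AB = 
  [  4,  -8]
  [ -8,   0]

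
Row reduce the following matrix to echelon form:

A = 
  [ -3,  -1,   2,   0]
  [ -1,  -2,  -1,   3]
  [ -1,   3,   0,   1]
Row operations:
R2 → R2 - (1/3)·R1
R3 → R3 - (1/3)·R1
R3 → R3 + (2)·R2

Resulting echelon form:
REF = 
  [  -3,   -1,    2,    0]
  [   0, -5/3, -5/3,    3]
  [   0,    0,   -4,    7]

Rank = 3 (number of non-zero pivot rows).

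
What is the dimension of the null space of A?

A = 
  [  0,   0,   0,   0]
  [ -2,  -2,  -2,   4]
nullity(A) = 3

Row reduce:
Swap R1 ↔ R2
REF = 
  [ -2,  -2,  -2,   4]
  [  0,   0,   0,   0]
Pivot columns: 1 → 1 pivot.
rank(A) = 1, so nullity(A) = 4 - 1 = 3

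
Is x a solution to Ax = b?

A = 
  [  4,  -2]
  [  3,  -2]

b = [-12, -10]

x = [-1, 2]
No

Ax = [-8, -7] ≠ b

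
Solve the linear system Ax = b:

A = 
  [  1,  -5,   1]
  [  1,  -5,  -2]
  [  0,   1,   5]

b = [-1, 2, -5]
x = [0, 0, -1]

Row reduce the augmented matrix [A|b]:
R2 → R2 - (1)·R1
Swap R2 ↔ R3
REF = 
  [  1,  -5,   1,  -1]
  [  0,   1,   5,  -5]
  [  0,   0,  -3,   3]

Back-substitution:
x₃ = 3 / (-3) = -1
x₂ = (-5 - (5)(-1)) / 1 = 0
x₁ = (-1 - (-5)(0) - (1)(-1)) / 1 = 0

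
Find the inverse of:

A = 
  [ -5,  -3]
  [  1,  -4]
det(A) = (-5)(-4) - (-3)(1) = 23
For a 2×2 matrix, A⁻¹ = (1/det(A)) · [[d, -b], [-c, a]]
    = (1/23) · [[-4, 3], [-1, -5]]

A⁻¹ = 
  [-4/23,  3/23]
  [-1/23, -5/23]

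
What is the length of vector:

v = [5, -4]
6.403

||v||₂ = √((5)² + (-4)²) = √41 = 6.403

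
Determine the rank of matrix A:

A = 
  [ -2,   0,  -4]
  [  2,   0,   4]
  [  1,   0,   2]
Row reduce:
R2 → R2 + (1)·R1
R3 → R3 + (1/2)·R1
REF = 
  [ -2,   0,  -4]
  [  0,   0,   0]
  [  0,   0,   0]
Pivot columns: 1 → 1 pivot.

rank(A) = 1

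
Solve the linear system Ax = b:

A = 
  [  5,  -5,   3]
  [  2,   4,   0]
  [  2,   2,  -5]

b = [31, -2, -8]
x = [3, -2, 2]

Row reduce the augmented matrix [A|b]:
R2 → R2 - (2/5)·R1
R3 → R3 - (2/5)·R1
R3 → R3 - (2/3)·R2
REF = 
  [    5,    -5,     3,    31]
  [    0,     6,  -6/5, -72/5]
  [    0,     0, -27/5, -54/5]

Back-substitution:
x₃ = (-54/5) / (-27/5) = 2
x₂ = (-72/5 - (-6/5)(2)) / 6 = -2
x₁ = (31 - (-5)(-2) - (3)(2)) / 5 = 3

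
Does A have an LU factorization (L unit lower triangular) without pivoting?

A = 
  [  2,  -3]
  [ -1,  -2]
Yes.
A[1,1] = 2 ≠ 0, so Gaussian elimination proceeds without a row swap: multiplier ℓ₂₁ = (-1)/(2) = -1/2, and U[2,2] = -2 - (-1/2)(-3) = -7/2.
L = 
  [   1,    0]
  [-1/2,    1]
U = 
  [   2,   -3]
  [   0, -7/2]
Check row 2 of LU: [(-1/2)(2), (-1/2)(-3) + (-7/2)] = [-1, -2] = row 2 of A ✓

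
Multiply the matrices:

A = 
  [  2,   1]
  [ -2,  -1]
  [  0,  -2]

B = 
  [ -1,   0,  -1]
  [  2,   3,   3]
AB = 
  [  0,   3,   1]
  [  0,  -3,  -1]
  [ -4,  -6,  -6]

A is 3×2 and B is 2×3, so AB is 3×3. Each entry is (row of A)·(column of B):
AB[1,1] = (2)(-1) + (1)(2) = 0
AB[1,2] = (2)(0) + (1)(3) = 3
AB[1,3] = (2)(-1) + (1)(3) = 1
AB[2,1] = (-2)(-1) + (-1)(2) = 0
AB[2,2] = (-2)(0) + (-1)(3) = -3
AB[2,3] = (-2)(-1) + (-1)(3) = -1
AB[3,1] = (0)(-1) + (-2)(2) = -4
AB[3,2] = (0)(0) + (-2)(3) = -6
AB[3,3] = (0)(-1) + (-2)(3) = -6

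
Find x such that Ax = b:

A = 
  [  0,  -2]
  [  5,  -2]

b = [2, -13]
Row reduce the augmented matrix [A|b]:
Swap R1 ↔ R2
REF = 
  [  5,  -2, -13]
  [  0,  -2,   2]

Back-substitution:
x₂ = 2 / (-2) = -1
x₁ = (-13 - (-2)(-1)) / 5 = -3

x = [-3, -1]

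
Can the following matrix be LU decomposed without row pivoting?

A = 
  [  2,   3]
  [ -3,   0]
Yes.
A[1,1] = 2 ≠ 0, so Gaussian elimination proceeds without a row swap: multiplier ℓ₂₁ = (-3)/(2) = -3/2, and U[2,2] = 0 - (-3/2)(3) = 9/2.
L = 
  [   1,    0]
  [-3/2,    1]
U = 
  [  2,   3]
  [  0, 9/2]
Check row 2 of LU: [(-3/2)(2), (-3/2)(3) + (9/2)] = [-3, 0] = row 2 of A ✓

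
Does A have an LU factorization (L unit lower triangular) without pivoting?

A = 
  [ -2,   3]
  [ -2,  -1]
Yes.
A[1,1] = -2 ≠ 0, so Gaussian elimination proceeds without a row swap: multiplier ℓ₂₁ = (-2)/(-2) = 1, and U[2,2] = -1 - (1)(3) = -4.
L = 
  [  1,   0]
  [  1,   1]
U = 
  [ -2,   3]
  [  0,  -4]
Check row 2 of LU: [(1)(-2), (1)(3) + (-4)] = [-2, -1] = row 2 of A ✓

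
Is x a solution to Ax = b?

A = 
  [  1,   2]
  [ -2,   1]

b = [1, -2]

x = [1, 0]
Yes

Ax = [1, -2] = b ✓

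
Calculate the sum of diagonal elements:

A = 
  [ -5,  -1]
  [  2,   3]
-2

tr(A) = -5 + 3 = -2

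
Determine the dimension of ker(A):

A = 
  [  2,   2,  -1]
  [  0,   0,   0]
nullity(A) = 2

Row reduce:
(no row operations needed)
REF = 
  [  2,   2,  -1]
  [  0,   0,   0]
Pivot columns: 1 → 1 pivot.
rank(A) = 1, so nullity(A) = 3 - 1 = 2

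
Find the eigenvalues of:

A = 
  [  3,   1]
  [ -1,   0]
λ = (3 + √5)/2, (3 - √5)/2  (≈ 2.618, 0.382)

tr(A) = 3, det(A) = 1
Characteristic polynomial: λ² - tr(A)λ + det(A) = λ² - 3λ + 1
λ² - 3λ + 1 = 0  ⇒  λ = (3 ± √((-3)² - 4·(1)))/2 = (3 ± √(5))/2
  = (3 + √5)/2,  (3 - √5)/2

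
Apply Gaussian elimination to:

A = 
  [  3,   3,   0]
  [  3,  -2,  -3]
Row operations:
R2 → R2 - (1)·R1

Resulting echelon form:
REF = 
  [  3,   3,   0]
  [  0,  -5,  -3]

Rank = 2 (number of non-zero pivot rows).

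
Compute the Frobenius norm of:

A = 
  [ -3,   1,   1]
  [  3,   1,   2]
||A||_F = 5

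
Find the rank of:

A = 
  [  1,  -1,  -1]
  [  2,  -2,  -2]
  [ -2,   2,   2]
rank(A) = 1

Row reduce:
R2 → R2 - (2)·R1
R3 → R3 + (2)·R1
REF = 
  [  1,  -1,  -1]
  [  0,   0,   0]
  [  0,   0,   0]
Pivot columns: 1 → 1 pivot.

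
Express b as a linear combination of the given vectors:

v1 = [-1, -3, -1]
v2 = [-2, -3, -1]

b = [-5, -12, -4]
c1 = 3, c2 = 1

b = 3·v1 + 1·v2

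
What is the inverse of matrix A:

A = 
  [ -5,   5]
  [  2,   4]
det(A) = (-5)(4) - (5)(2) = -30
For a 2×2 matrix, A⁻¹ = (1/det(A)) · [[d, -b], [-c, a]]
    = (-1/30) · [[4, -5], [-2, -5]]

A⁻¹ = 
  [-2/15,   1/6]
  [ 1/15,   1/6]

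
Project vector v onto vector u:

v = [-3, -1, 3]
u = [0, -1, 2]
proj_u(v) = [0, -7/5, 14/5]

v·u = (-3)(0) + (-1)(-1) + (3)(2) = 7
u·u = (0)² + (-1)² + (2)² = 5
proj_u(v) = (v·u / u·u) × u = (7/5) × u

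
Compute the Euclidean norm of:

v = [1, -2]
2.236

||v||₂ = √((1)² + (-2)²) = √5 = 2.236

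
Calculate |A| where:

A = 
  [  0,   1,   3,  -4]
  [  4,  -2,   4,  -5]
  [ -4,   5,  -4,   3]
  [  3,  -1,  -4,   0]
-133

Cofactor expansion along row 1: det(A) = a₁₁M₁₁ - a₁₂M₁₂ + a₁₃M₁₃ - a₁₄M₁₄

M₁₁ = det[[-2, 4, -5]; [5, -4, 3]; [-1, -4, 0]]
  = (-2)·((-4)(0) - (3)(-4)) - (4)·((5)(0) - (3)(-1)) + (-5)·((5)(-4) - (-4)(-1))
  = (-2)(12) - (4)(3) + (-5)(-24)
  = 84
M₁₂ = det[[4, 4, -5]; [-4, -4, 3]; [3, -4, 0]]
  = (4)·((-4)(0) - (3)(-4)) - (4)·((-4)(0) - (3)(3)) + (-5)·((-4)(-4) - (-4)(3))
  = (4)(12) - (4)(-9) + (-5)(28)
  = -56
M₁₃ = det[[4, -2, -5]; [-4, 5, 3]; [3, -1, 0]]
  = (4)·((5)(0) - (3)(-1)) - (-2)·((-4)(0) - (3)(3)) + (-5)·((-4)(-1) - (5)(3))
  = (4)(3) - (-2)(-9) + (-5)(-11)
  = 49
M₁₄ = det[[4, -2, 4]; [-4, 5, -4]; [3, -1, -4]]
  = (4)·((5)(-4) - (-4)(-1)) - (-2)·((-4)(-4) - (-4)(3)) + (4)·((-4)(-1) - (5)(3))
  = (4)(-24) - (-2)(28) + (4)(-11)
  = -84

det(A) = (0)(84) - (1)(-56) + (3)(49) - (-4)(-84) = -133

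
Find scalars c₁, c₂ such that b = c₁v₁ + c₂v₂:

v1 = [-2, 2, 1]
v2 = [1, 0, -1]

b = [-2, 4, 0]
c1 = 2, c2 = 2

b = 2·v1 + 2·v2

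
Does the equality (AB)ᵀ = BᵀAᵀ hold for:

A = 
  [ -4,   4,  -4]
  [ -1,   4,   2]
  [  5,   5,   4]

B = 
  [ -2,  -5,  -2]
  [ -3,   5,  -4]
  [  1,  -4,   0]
Yes

(AB)ᵀ = 
  [ -8,  -8, -21]
  [ 56,  17, -16]
  [ -8, -14, -30]

BᵀAᵀ = 
  [ -8,  -8, -21]
  [ 56,  17, -16]
  [ -8, -14, -30]

Both sides are equal — this is the standard identity (AB)ᵀ = BᵀAᵀ, which holds for all A, B.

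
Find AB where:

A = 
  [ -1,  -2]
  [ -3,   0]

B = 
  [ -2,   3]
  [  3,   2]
A is 2×2 and B is 2×2, so AB is 2×2. Each entry is (row of A)·(column of B):
AB[1,1] = (-1)(-2) + (-2)(3) = -4
AB[1,2] = (-1)(3) + (-2)(2) = -7
AB[2,1] = (-3)(-2) + (0)(3) = 6
AB[2,2] = (-3)(3) + (0)(2) = -9

AB = 
  [ -4,  -7]
  [  6,  -9]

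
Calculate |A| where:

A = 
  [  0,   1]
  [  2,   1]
For a 2×2 matrix, det = ad - bc = (0)(1) - (1)(2) = -2

det(A) = -2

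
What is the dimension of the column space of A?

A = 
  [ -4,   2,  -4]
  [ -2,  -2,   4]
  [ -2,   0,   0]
Row reduce:
R2 → R2 - (1/2)·R1
R3 → R3 - (1/2)·R1
R3 → R3 - (1/3)·R2
REF = 
  [ -4,   2,  -4]
  [  0,  -3,   6]
  [  0,   0,   0]
Pivot columns: 1, 2 → 2 pivots.
dim(Col(A)) = number of pivot columns = 2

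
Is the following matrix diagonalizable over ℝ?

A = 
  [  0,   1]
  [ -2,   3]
Yes

tr(A) = 3, det(A) = 2
Characteristic polynomial: λ² - tr(A)λ + det(A) = λ² - 3λ + 2
λ² - 3λ + 2 = (λ - 1)(λ - 2)
Eigenvalues: 2, 1
λ=1: alg. mult. = 1, geom. mult. = 2 - rank(A - (1)I) = 2 - 1 = 1
λ=2: alg. mult. = 1, geom. mult. = 2 - rank(A - (2)I) = 2 - 1 = 1
Sum of geometric multiplicities equals n, so A has n independent eigenvectors.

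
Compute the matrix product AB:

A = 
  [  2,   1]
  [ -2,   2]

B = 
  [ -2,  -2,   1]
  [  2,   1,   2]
A is 2×2 and B is 2×3, so AB is 2×3. Each entry is (row of A)·(column of B):
AB[1,1] = (2)(-2) + (1)(2) = -2
AB[1,2] = (2)(-2) + (1)(1) = -3
AB[1,3] = (2)(1) + (1)(2) = 4
AB[2,1] = (-2)(-2) + (2)(2) = 8
AB[2,2] = (-2)(-2) + (2)(1) = 6
AB[2,3] = (-2)(1) + (2)(2) = 2

AB = 
  [ -2,  -3,   4]
  [  8,   6,   2]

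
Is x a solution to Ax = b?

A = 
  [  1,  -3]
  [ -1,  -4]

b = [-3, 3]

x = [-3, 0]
Yes

Ax = [-3, 3] = b ✓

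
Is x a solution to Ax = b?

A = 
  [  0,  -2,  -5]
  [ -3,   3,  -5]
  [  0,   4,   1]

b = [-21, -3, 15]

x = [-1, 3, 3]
Yes

Ax = [-21, -3, 15] = b ✓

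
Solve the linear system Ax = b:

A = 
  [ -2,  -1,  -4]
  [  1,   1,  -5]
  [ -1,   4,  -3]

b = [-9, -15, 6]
x = [-3, 3, 3]

Row reduce the augmented matrix [A|b]:
R2 → R2 + (1/2)·R1
R3 → R3 - (1/2)·R1
R3 → R3 - (9)·R2
REF = 
  [   -2,    -1,    -4,    -9]
  [    0,   1/2,    -7, -39/2]
  [    0,     0,    62,   186]

Back-substitution:
x₃ = 186 / 62 = 3
x₂ = (-39/2 - (-7)(3)) / (1/2) = 3
x₁ = (-9 - (-1)(3) - (-4)(3)) / (-2) = -3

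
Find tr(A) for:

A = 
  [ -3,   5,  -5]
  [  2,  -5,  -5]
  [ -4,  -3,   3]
-5

tr(A) = -3 + -5 + 3 = -5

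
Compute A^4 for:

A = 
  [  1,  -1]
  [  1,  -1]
A² = A·A:
A²[1,1] = (1)(1) + (-1)(1) = 0
A²[1,2] = (1)(-1) + (-1)(-1) = 0
A²[2,1] = (1)(1) + (-1)(1) = 0
A²[2,2] = (1)(-1) + (-1)(-1) = 0
A² = 
  [  0,   0]
  [  0,   0]

A^3 = A^2·A:
A^3[1,1] = (0)(1) + (0)(1) = 0
A^3[1,2] = (0)(-1) + (0)(-1) = 0
A^3[2,1] = (0)(1) + (0)(1) = 0
A^3[2,2] = (0)(-1) + (0)(-1) = 0
A^3 = 
  [  0,   0]
  [  0,   0]

A^4 = A^3·A:
A^4[1,1] = (0)(1) + (0)(1) = 0
A^4[1,2] = (0)(-1) + (0)(-1) = 0
A^4[2,1] = (0)(1) + (0)(1) = 0
A^4[2,2] = (0)(-1) + (0)(-1) = 0
A^4 = 
  [  0,   0]
  [  0,   0]

Therefore
A^4 = 
  [  0,   0]
  [  0,   0]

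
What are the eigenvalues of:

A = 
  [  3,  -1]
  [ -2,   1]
λ = 2 + √3, 2 - √3  (≈ 3.732, 0.2679)

tr(A) = 4, det(A) = 1
Characteristic polynomial: λ² - tr(A)λ + det(A) = λ² - 4λ + 1
λ² - 4λ + 1 = 0  ⇒  λ = (4 ± √((-4)² - 4·(1)))/2 = (4 ± √(12))/2
  = 2 + √3,  2 - √3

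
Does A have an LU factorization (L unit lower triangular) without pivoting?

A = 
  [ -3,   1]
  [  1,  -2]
Yes.
A[1,1] = -3 ≠ 0, so Gaussian elimination proceeds without a row swap: multiplier ℓ₂₁ = (1)/(-3) = -1/3, and U[2,2] = -2 - (-1/3)(1) = -5/3.
L = 
  [   1,    0]
  [-1/3,    1]
U = 
  [  -3,    1]
  [   0, -5/3]
Check row 2 of LU: [(-1/3)(-3), (-1/3)(1) + (-5/3)] = [1, -2] = row 2 of A ✓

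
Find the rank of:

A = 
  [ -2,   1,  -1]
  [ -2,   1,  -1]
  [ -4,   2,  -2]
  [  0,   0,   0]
rank(A) = 1

Row reduce:
R2 → R2 - (1)·R1
R3 → R3 - (2)·R1
REF = 
  [ -2,   1,  -1]
  [  0,   0,   0]
  [  0,   0,   0]
  [  0,   0,   0]
Pivot columns: 1 → 1 pivot.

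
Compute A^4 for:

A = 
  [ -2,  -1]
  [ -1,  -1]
A² = A·A:
A²[1,1] = (-2)(-2) + (-1)(-1) = 5
A²[1,2] = (-2)(-1) + (-1)(-1) = 3
A²[2,1] = (-1)(-2) + (-1)(-1) = 3
A²[2,2] = (-1)(-1) + (-1)(-1) = 2
A² = 
  [  5,   3]
  [  3,   2]

A^3 = A^2·A:
A^3[1,1] = (5)(-2) + (3)(-1) = -13
A^3[1,2] = (5)(-1) + (3)(-1) = -8
A^3[2,1] = (3)(-2) + (2)(-1) = -8
A^3[2,2] = (3)(-1) + (2)(-1) = -5
A^3 = 
  [-13,  -8]
  [ -8,  -5]

A^4 = A^3·A:
A^4[1,1] = (-13)(-2) + (-8)(-1) = 34
A^4[1,2] = (-13)(-1) + (-8)(-1) = 21
A^4[2,1] = (-8)(-2) + (-5)(-1) = 21
A^4[2,2] = (-8)(-1) + (-5)(-1) = 13
A^4 = 
  [ 34,  21]
  [ 21,  13]

Therefore
A^4 = 
  [ 34,  21]
  [ 21,  13]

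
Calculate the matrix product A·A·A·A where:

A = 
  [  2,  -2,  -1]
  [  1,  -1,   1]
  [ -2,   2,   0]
A² = A·A:
A²[1,1] = (2)(2) + (-2)(1) + (-1)(-2) = 4
A²[1,2] = (2)(-2) + (-2)(-1) + (-1)(2) = -4
A²[1,3] = (2)(-1) + (-2)(1) + (-1)(0) = -4
A²[2,1] = (1)(2) + (-1)(1) + (1)(-2) = -1
A²[2,2] = (1)(-2) + (-1)(-1) + (1)(2) = 1
A²[2,3] = (1)(-1) + (-1)(1) + (1)(0) = -2
A²[3,1] = (-2)(2) + (2)(1) + (0)(-2) = -2
A²[3,2] = (-2)(-2) + (2)(-1) + (0)(2) = 2
A²[3,3] = (-2)(-1) + (2)(1) + (0)(0) = 4
A² = 
  [  4,  -4,  -4]
  [ -1,   1,  -2]
  [ -2,   2,   4]

A^3 = A^2·A:
A^3[1,1] = (4)(2) + (-4)(1) + (-4)(-2) = 12
A^3[1,2] = (4)(-2) + (-4)(-1) + (-4)(2) = -12
A^3[1,3] = (4)(-1) + (-4)(1) + (-4)(0) = -8
A^3[2,1] = (-1)(2) + (1)(1) + (-2)(-2) = 3
A^3[2,2] = (-1)(-2) + (1)(-1) + (-2)(2) = -3
A^3[2,3] = (-1)(-1) + (1)(1) + (-2)(0) = 2
A^3[3,1] = (-2)(2) + (2)(1) + (4)(-2) = -10
A^3[3,2] = (-2)(-2) + (2)(-1) + (4)(2) = 10
A^3[3,3] = (-2)(-1) + (2)(1) + (4)(0) = 4
A^3 = 
  [ 12, -12,  -8]
  [  3,  -3,   2]
  [-10,  10,   4]

A^4 = A^3·A:
A^4[1,1] = (12)(2) + (-12)(1) + (-8)(-2) = 28
A^4[1,2] = (12)(-2) + (-12)(-1) + (-8)(2) = -28
A^4[1,3] = (12)(-1) + (-12)(1) + (-8)(0) = -24
A^4[2,1] = (3)(2) + (-3)(1) + (2)(-2) = -1
A^4[2,2] = (3)(-2) + (-3)(-1) + (2)(2) = 1
A^4[2,3] = (3)(-1) + (-3)(1) + (2)(0) = -6
A^4[3,1] = (-10)(2) + (10)(1) + (4)(-2) = -18
A^4[3,2] = (-10)(-2) + (10)(-1) + (4)(2) = 18
A^4[3,3] = (-10)(-1) + (10)(1) + (4)(0) = 20
A^4 = 
  [ 28, -28, -24]
  [ -1,   1,  -6]
  [-18,  18,  20]

Therefore
A^4 = 
  [ 28, -28, -24]
  [ -1,   1,  -6]
  [-18,  18,  20]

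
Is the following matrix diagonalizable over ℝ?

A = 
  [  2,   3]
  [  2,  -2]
Yes

tr(A) = 0, det(A) = -10
Characteristic polynomial: λ² - tr(A)λ + det(A) = λ² - 10
λ² - 10 = 0  ⇒  λ = (0 ± √((0)² - 4·(-10)))/2 = (0 ± √(40))/2
  = √10,  -√10
Eigenvalues: √10, -√10  (≈ 3.162, -3.162)
The two irrational eigenvalues are distinct (simple), so each has alg. mult. = geom. mult. = 1.
Sum of geometric multiplicities equals n, so A has n independent eigenvectors.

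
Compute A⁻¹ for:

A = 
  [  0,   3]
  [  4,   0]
det(A) = (0)(0) - (3)(4) = -12
For a 2×2 matrix, A⁻¹ = (1/det(A)) · [[d, -b], [-c, a]]
    = (-1/12) · [[0, -3], [-4, 0]]

A⁻¹ = 
  [  0, 1/4]
  [1/3,   0]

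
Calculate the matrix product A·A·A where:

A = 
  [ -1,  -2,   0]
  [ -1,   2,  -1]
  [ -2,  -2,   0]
A² = A·A:
A²[1,1] = (-1)(-1) + (-2)(-1) + (0)(-2) = 3
A²[1,2] = (-1)(-2) + (-2)(2) + (0)(-2) = -2
A²[1,3] = (-1)(0) + (-2)(-1) + (0)(0) = 2
A²[2,1] = (-1)(-1) + (2)(-1) + (-1)(-2) = 1
A²[2,2] = (-1)(-2) + (2)(2) + (-1)(-2) = 8
A²[2,3] = (-1)(0) + (2)(-1) + (-1)(0) = -2
A²[3,1] = (-2)(-1) + (-2)(-1) + (0)(-2) = 4
A²[3,2] = (-2)(-2) + (-2)(2) + (0)(-2) = 0
A²[3,3] = (-2)(0) + (-2)(-1) + (0)(0) = 2
A² = 
  [  3,  -2,   2]
  [  1,   8,  -2]
  [  4,   0,   2]

A^3 = A^2·A:
A^3[1,1] = (3)(-1) + (-2)(-1) + (2)(-2) = -5
A^3[1,2] = (3)(-2) + (-2)(2) + (2)(-2) = -14
A^3[1,3] = (3)(0) + (-2)(-1) + (2)(0) = 2
A^3[2,1] = (1)(-1) + (8)(-1) + (-2)(-2) = -5
A^3[2,2] = (1)(-2) + (8)(2) + (-2)(-2) = 18
A^3[2,3] = (1)(0) + (8)(-1) + (-2)(0) = -8
A^3[3,1] = (4)(-1) + (0)(-1) + (2)(-2) = -8
A^3[3,2] = (4)(-2) + (0)(2) + (2)(-2) = -12
A^3[3,3] = (4)(0) + (0)(-1) + (2)(0) = 0
A^3 = 
  [ -5, -14,   2]
  [ -5,  18,  -8]
  [ -8, -12,   0]

Therefore
A^3 = 
  [ -5, -14,   2]
  [ -5,  18,  -8]
  [ -8, -12,   0]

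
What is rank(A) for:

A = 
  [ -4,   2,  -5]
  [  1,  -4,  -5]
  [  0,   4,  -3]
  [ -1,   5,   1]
rank(A) = 3

Row reduce:
R2 → R2 + (1/4)·R1
R4 → R4 - (1/4)·R1
R3 → R3 + (8/7)·R2
R4 → R4 + (9/7)·R2
R4 → R4 - (81/142)·R3
REF = 
  [   -4,     2,    -5]
  [    0,  -7/2, -25/4]
  [    0,     0, -71/7]
  [    0,     0,     0]
Pivot columns: 1, 2, 3 → 3 pivots.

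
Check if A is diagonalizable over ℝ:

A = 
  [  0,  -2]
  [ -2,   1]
Yes

tr(A) = 1, det(A) = -4
Characteristic polynomial: λ² - tr(A)λ + det(A) = λ² - λ - 4
λ² - λ - 4 = 0  ⇒  λ = (1 ± √((-1)² - 4·(-4)))/2 = (1 ± √(17))/2
  = (1 + √17)/2,  (1 - √17)/2
Eigenvalues: (1 + √17)/2, (1 - √17)/2  (≈ 2.562, -1.562)
The two irrational eigenvalues are distinct (simple), so each has alg. mult. = geom. mult. = 1.
Sum of geometric multiplicities equals n, so A has n independent eigenvectors.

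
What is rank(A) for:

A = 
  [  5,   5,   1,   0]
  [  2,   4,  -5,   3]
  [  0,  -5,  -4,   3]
rank(A) = 3

Row reduce:
R2 → R2 - (2/5)·R1
R3 → R3 + (5/2)·R2
REF = 
  [    5,     5,     1,     0]
  [    0,     2, -27/5,     3]
  [    0,     0, -35/2,  21/2]
Pivot columns: 1, 2, 3 → 3 pivots.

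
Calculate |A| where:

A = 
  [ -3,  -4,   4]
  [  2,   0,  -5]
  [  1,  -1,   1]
Cofactor expansion along row 1:
det(A) = (-3)·((0)(1) - (-5)(-1)) - (-4)·((2)(1) - (-5)(1)) + (4)·((2)(-1) - (0)(1))
  = (-3)(-5) - (-4)(7) + (4)(-2)
  = 35

det(A) = 35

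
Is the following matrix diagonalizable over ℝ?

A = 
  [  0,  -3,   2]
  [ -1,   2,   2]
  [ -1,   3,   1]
Yes

Characteristic polynomial: det(λI - A) = λ³ - 3λ² - 5λ - 1
Testing integer divisors of the constant term: p(-1) = 0, so (λ + 1) is a factor:
p(λ) = (λ + 1)(λ² - 4λ - 1)
λ² - 4λ - 1 = 0  ⇒  λ = (4 ± √((-4)² - 4·(-1)))/2 = (4 ± √(20))/2
  = 2 + √5,  2 - √5
Eigenvalues: -1, 2 + √5, 2 - √5  (≈ -1, 4.236, -0.2361)
The two irrational eigenvalues are distinct (simple), so each has alg. mult. = geom. mult. = 1.
λ=-1: alg. mult. = 1, geom. mult. = 3 - rank(A - (-1)I) = 3 - 2 = 1
Sum of geometric multiplicities equals n, so A has n independent eigenvectors.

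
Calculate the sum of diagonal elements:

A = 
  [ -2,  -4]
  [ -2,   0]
-2

tr(A) = -2 + 0 = -2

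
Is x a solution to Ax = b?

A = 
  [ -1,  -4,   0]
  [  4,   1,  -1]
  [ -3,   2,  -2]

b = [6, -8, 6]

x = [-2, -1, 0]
No

Ax = [6, -9, 4] ≠ b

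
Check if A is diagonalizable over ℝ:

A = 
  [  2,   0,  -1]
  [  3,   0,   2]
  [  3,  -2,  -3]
No

Characteristic polynomial: det(λI - A) = λ³ + λ² + λ - 14
Testing integer divisors of the constant term: p(2) = 0, so (λ - 2) is a factor:
p(λ) = (λ - 2)(λ² + 3λ + 7)
λ² + 3λ + 7 = 0  ⇒  λ = (-3 ± √((3)² - 4·(7)))/2 = (-3 ± √(-19))/2
  = (-3 + i√19)/2,  (-3 - i√19)/2
Eigenvalues: 2, (-3 + i√19)/2, (-3 - i√19)/2  (≈ 2, -1.5 + 2.179i, -1.5 - 2.179i)
Has complex eigenvalues (not diagonalizable over ℝ).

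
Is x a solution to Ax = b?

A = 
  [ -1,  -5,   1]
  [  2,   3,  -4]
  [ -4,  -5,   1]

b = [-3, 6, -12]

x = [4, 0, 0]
No

Ax = [-4, 8, -16] ≠ b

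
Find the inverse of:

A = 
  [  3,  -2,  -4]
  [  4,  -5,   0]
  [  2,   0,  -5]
det(A) = (3)·((-5)(-5) - (0)(0)) - (-2)·((4)(-5) - (0)(2)) + (-4)·((4)(0) - (-5)(2))
  = (3)(25) - (-2)(-20) + (-4)(10)
  = -5
det(A) = -5 ≠ 0, so A is invertible.

Cofactors Cᵢⱼ = (-1)ⁱ⁺ʲ·Mᵢⱼ:
C = 
  [ 25,  20,  10]
  [-10,  -7,  -4]
  [-20, -16,  -7]

adj(A) = Cᵀ:
adj(A) = 
  [ 25, -10, -20]
  [ 20,  -7, -16]
  [ 10,  -4,  -7]

A⁻¹ = (-1/5) · adj(A):
A⁻¹ = 
  [  -5,    2,    4]
  [  -4,  7/5, 16/5]
  [  -2,  4/5,  7/5]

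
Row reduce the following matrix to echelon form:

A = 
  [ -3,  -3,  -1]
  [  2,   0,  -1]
Row operations:
R2 → R2 + (2/3)·R1

Resulting echelon form:
REF = 
  [  -3,   -3,   -1]
  [   0,   -2, -5/3]

Rank = 2 (number of non-zero pivot rows).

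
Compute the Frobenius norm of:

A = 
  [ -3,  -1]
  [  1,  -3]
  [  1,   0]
||A||_F = 4.583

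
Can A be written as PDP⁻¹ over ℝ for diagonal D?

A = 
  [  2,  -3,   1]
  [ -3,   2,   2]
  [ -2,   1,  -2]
No

Characteristic polynomial: det(λI - A) = λ³ - 2λ² - 13λ - 19
By the rational root theorem any rational root is an integer dividing 19; none of those is a root, so p(λ) has no rational roots and hence (being an irreducible cubic) no repeated roots.
Discriminant of the cubic: Δ = -9783
Δ < 0 ⇒ one real eigenvalue and a complex-conjugate pair: λ ≈ 5.202, -1.601 + 1.044i, -1.601 - 1.044i
Has complex eigenvalues (not diagonalizable over ℝ).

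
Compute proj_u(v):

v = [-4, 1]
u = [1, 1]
v·u = (-4)(1) + (1)(1) = -3
u·u = (1)² + (1)² = 2
proj_u(v) = (v·u / u·u) × u = (-3/2) × u

proj_u(v) = [-3/2, -3/2]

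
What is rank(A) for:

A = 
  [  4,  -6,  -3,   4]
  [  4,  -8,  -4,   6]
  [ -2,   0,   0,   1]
rank(A) = 2

Row reduce:
R2 → R2 - (1)·R1
R3 → R3 + (1/2)·R1
R3 → R3 - (3/2)·R2
REF = 
  [  4,  -6,  -3,   4]
  [  0,  -2,  -1,   2]
  [  0,   0,   0,   0]
Pivot columns: 1, 2 → 2 pivots.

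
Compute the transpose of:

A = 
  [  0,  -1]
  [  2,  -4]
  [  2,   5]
Aᵀ = 
  [  0,   2,   2]
  [ -1,  -4,   5]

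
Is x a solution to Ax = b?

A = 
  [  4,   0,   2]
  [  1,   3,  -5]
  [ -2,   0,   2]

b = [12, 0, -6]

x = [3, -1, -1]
No

Ax = [10, 5, -8] ≠ b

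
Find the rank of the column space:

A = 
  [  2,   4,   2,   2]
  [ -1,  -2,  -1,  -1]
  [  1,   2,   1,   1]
dim(Col(A)) = 1

Row reduce:
R2 → R2 + (1/2)·R1
R3 → R3 - (1/2)·R1
REF = 
  [  2,   4,   2,   2]
  [  0,   0,   0,   0]
  [  0,   0,   0,   0]
Pivot columns: 1 → 1 pivot.
dim(Col(A)) = number of pivot columns = 1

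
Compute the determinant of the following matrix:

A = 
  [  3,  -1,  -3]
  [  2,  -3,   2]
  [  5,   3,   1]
Cofactor expansion along row 1:
det(A) = (3)·((-3)(1) - (2)(3)) - (-1)·((2)(1) - (2)(5)) + (-3)·((2)(3) - (-3)(5))
  = (3)(-9) - (-1)(-8) + (-3)(21)
  = -98

det(A) = -98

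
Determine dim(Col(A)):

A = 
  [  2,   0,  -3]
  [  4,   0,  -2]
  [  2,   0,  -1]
Row reduce:
R2 → R2 - (2)·R1
R3 → R3 - (1)·R1
R3 → R3 - (1/2)·R2
REF = 
  [  2,   0,  -3]
  [  0,   0,   4]
  [  0,   0,   0]
Pivot columns: 1, 3 → 2 pivots.
dim(Col(A)) = number of pivot columns = 2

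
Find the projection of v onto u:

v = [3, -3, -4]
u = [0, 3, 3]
v·u = (3)(0) + (-3)(3) + (-4)(3) = -21
u·u = (0)² + (3)² + (3)² = 18
proj_u(v) = (v·u / u·u) × u = (-21/18) × u = (-7/6) × u

proj_u(v) = [0, -7/2, -7/2]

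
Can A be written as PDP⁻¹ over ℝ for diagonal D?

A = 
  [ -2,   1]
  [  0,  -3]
Yes

tr(A) = -5, det(A) = 6
Characteristic polynomial: λ² - tr(A)λ + det(A) = λ² + 5λ + 6
λ² + 5λ + 6 = (λ + 3)(λ + 2)
Eigenvalues: -2, -3
λ=-3: alg. mult. = 1, geom. mult. = 2 - rank(A - (-3)I) = 2 - 1 = 1
λ=-2: alg. mult. = 1, geom. mult. = 2 - rank(A - (-2)I) = 2 - 1 = 1
Sum of geometric multiplicities equals n, so A has n independent eigenvectors.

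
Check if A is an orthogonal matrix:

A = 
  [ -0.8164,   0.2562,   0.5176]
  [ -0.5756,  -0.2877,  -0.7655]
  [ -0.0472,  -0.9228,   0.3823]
Yes

AᵀA = 
  [  1.0001,   0,   0]
  [  0,   1,   0.0001]
  [  0,   0.0001,   1.0001]
≈ I (equal to I up to the 4-dp rounding of the entries)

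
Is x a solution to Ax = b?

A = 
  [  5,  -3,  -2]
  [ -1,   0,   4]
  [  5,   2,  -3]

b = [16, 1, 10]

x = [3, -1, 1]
Yes

Ax = [16, 1, 10] = b ✓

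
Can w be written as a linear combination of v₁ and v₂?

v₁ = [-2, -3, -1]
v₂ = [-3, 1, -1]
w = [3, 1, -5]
No

Form the augmented matrix and row-reduce:
[v₁|v₂|w] = 
  [ -2,  -3,   3]
  [ -3,   1,   1]
  [ -1,  -1,  -5]
R2 → R2 - (3/2)·R1
R3 → R3 - (1/2)·R1
R3 → R3 - (1/11)·R2
REF = 
  [    -2,     -3,      3]
  [     0,   11/2,   -7/2]
  [     0,      0, -68/11]

Row 3 reads [0 0 | -68/11], i.e. 0 = -68/11, so the system is inconsistent and w ∉ span{v₁, v₂}.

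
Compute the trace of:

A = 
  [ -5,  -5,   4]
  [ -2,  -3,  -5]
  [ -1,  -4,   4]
-4

tr(A) = -5 + -3 + 4 = -4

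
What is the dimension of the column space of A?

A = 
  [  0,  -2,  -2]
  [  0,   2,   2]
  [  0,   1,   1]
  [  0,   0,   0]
Row reduce:
R2 → R2 + (1)·R1
R3 → R3 + (1/2)·R1
REF = 
  [  0,  -2,  -2]
  [  0,   0,   0]
  [  0,   0,   0]
  [  0,   0,   0]
Pivot columns: 2 → 1 pivot.
dim(Col(A)) = number of pivot columns = 1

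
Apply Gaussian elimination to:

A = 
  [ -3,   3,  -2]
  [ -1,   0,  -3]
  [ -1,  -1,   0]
Row operations:
R2 → R2 - (1/3)·R1
R3 → R3 - (1/3)·R1
R3 → R3 - (2)·R2

Resulting echelon form:
REF = 
  [  -3,    3,   -2]
  [   0,   -1, -7/3]
  [   0,    0, 16/3]

Rank = 3 (number of non-zero pivot rows).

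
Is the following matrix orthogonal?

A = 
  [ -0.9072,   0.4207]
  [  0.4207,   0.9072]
Yes

AᵀA = 
  [  1,   0]
  [  0,   1]
≈ I (equal to I up to the 4-dp rounding of the entries)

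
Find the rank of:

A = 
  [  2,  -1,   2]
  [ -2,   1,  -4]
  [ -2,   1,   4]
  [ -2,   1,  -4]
Row reduce:
R2 → R2 + (1)·R1
R3 → R3 + (1)·R1
R4 → R4 + (1)·R1
R3 → R3 + (3)·R2
R4 → R4 - (1)·R2
REF = 
  [  2,  -1,   2]
  [  0,   0,  -2]
  [  0,   0,   0]
  [  0,   0,   0]
Pivot columns: 1, 3 → 2 pivots.

rank(A) = 2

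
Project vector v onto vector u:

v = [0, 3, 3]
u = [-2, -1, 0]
proj_u(v) = [6/5, 3/5, 0]

v·u = (0)(-2) + (3)(-1) + (3)(0) = -3
u·u = (-2)² + (-1)² + (0)² = 5
proj_u(v) = (v·u / u·u) × u = (-3/5) × u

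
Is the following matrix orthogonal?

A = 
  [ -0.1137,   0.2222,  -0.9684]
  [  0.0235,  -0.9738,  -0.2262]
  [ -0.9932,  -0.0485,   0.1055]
Yes

AᵀA = 
  [  0.9999,   0,   0]
  [  0,   1,   0]
  [  0,   0,   1.0001]
≈ I (equal to I up to the 4-dp rounding of the entries)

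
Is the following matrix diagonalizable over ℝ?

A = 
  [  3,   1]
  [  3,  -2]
Yes

tr(A) = 1, det(A) = -9
Characteristic polynomial: λ² - tr(A)λ + det(A) = λ² - λ - 9
λ² - λ - 9 = 0  ⇒  λ = (1 ± √((-1)² - 4·(-9)))/2 = (1 ± √(37))/2
  = (1 + √37)/2,  (1 - √37)/2
Eigenvalues: (1 + √37)/2, (1 - √37)/2  (≈ 3.541, -2.541)
The two irrational eigenvalues are distinct (simple), so each has alg. mult. = geom. mult. = 1.
Sum of geometric multiplicities equals n, so A has n independent eigenvectors.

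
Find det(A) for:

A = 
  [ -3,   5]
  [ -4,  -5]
For a 2×2 matrix, det = ad - bc = (-3)(-5) - (5)(-4) = 35

det(A) = 35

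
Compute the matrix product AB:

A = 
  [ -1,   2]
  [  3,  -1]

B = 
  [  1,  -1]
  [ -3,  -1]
A is 2×2 and B is 2×2, so AB is 2×2. Each entry is (row of A)·(column of B):
AB[1,1] = (-1)(1) + (2)(-3) = -7
AB[1,2] = (-1)(-1) + (2)(-1) = -1
AB[2,1] = (3)(1) + (-1)(-3) = 6
AB[2,2] = (3)(-1) + (-1)(-1) = -2

AB = 
  [ -7,  -1]
  [  6,  -2]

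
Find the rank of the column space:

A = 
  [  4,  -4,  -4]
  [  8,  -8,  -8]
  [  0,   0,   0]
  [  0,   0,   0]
Row reduce:
R2 → R2 - (2)·R1
REF = 
  [  4,  -4,  -4]
  [  0,   0,   0]
  [  0,   0,   0]
  [  0,   0,   0]
Pivot columns: 1 → 1 pivot.
dim(Col(A)) = number of pivot columns = 1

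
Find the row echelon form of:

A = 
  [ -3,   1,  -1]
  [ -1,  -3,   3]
Row operations:
R2 → R2 - (1/3)·R1

Resulting echelon form:
REF = 
  [   -3,     1,    -1]
  [    0, -10/3,  10/3]

Rank = 2 (number of non-zero pivot rows).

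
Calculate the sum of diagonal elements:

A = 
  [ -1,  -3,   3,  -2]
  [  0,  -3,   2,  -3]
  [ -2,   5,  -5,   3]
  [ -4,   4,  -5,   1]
-8

tr(A) = -1 + -3 + -5 + 1 = -8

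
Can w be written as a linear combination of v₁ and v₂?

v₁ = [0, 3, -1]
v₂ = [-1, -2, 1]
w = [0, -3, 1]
Yes

Form the augmented matrix and row-reduce:
[v₁|v₂|w] = 
  [  0,  -1,   0]
  [  3,  -2,  -3]
  [ -1,   1,   1]
Swap R1 ↔ R2
R3 → R3 + (1/3)·R1
R3 → R3 + (1/3)·R2
REF = 
  [  3,  -2,  -3]
  [  0,  -1,   0]
  [  0,   0,   0]

No row of the form [0 0 | nonzero], so the system is consistent. Back-substitution gives c₁ = -1, c₂ = 0: w = (-1)·v₁ + (0)·v₂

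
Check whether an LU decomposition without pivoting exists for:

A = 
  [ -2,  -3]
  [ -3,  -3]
Yes.
A[1,1] = -2 ≠ 0, so Gaussian elimination proceeds without a row swap: multiplier ℓ₂₁ = (-3)/(-2) = 3/2, and U[2,2] = -3 - (3/2)(-3) = 3/2.
L = 
  [  1,   0]
  [3/2,   1]
U = 
  [ -2,  -3]
  [  0, 3/2]
Check row 2 of LU: [(3/2)(-2), (3/2)(-3) + (3/2)] = [-3, -3] = row 2 of A ✓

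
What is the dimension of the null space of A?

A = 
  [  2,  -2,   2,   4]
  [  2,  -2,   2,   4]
nullity(A) = 3

Row reduce:
R2 → R2 - (1)·R1
REF = 
  [  2,  -2,   2,   4]
  [  0,   0,   0,   0]
Pivot columns: 1 → 1 pivot.
rank(A) = 1, so nullity(A) = 4 - 1 = 3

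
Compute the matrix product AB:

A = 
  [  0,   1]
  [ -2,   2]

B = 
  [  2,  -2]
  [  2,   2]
AB = 
  [  2,   2]
  [  0,   8]

A is 2×2 and B is 2×2, so AB is 2×2. Each entry is (row of A)·(column of B):
AB[1,1] = (0)(2) + (1)(2) = 2
AB[1,2] = (0)(-2) + (1)(2) = 2
AB[2,1] = (-2)(2) + (2)(2) = 0
AB[2,2] = (-2)(-2) + (2)(2) = 8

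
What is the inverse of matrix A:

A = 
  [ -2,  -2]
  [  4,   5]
det(A) = (-2)(5) - (-2)(4) = -2
For a 2×2 matrix, A⁻¹ = (1/det(A)) · [[d, -b], [-c, a]]
    = (-1/2) · [[5, 2], [-4, -2]]

A⁻¹ = 
  [-5/2,   -1]
  [   2,    1]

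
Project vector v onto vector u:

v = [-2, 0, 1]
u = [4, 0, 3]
proj_u(v) = [-4/5, 0, -3/5]

v·u = (-2)(4) + (0)(0) + (1)(3) = -5
u·u = (4)² + (0)² + (3)² = 25
proj_u(v) = (v·u / u·u) × u = (-5/25) × u = (-1/5) × u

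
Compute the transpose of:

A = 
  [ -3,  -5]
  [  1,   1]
Aᵀ = 
  [ -3,   1]
  [ -5,   1]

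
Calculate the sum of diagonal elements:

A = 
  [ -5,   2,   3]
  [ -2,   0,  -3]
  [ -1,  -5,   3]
-2

tr(A) = -5 + 0 + 3 = -2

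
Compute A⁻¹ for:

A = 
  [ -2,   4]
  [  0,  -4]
det(A) = (-2)(-4) - (4)(0) = 8
For a 2×2 matrix, A⁻¹ = (1/det(A)) · [[d, -b], [-c, a]]
    = (1/8) · [[-4, -4], [0, -2]]

A⁻¹ = 
  [-1/2, -1/2]
  [   0, -1/4]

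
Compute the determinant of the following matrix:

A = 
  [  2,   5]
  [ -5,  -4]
17

For a 2×2 matrix, det = ad - bc = (2)(-4) - (5)(-5) = 17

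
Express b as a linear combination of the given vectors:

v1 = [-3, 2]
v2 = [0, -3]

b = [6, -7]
c1 = -2, c2 = 1

b = -2·v1 + 1·v2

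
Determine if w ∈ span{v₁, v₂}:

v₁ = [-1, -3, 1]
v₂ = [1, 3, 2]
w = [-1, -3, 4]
Yes

Form the augmented matrix and row-reduce:
[v₁|v₂|w] = 
  [ -1,   1,  -1]
  [ -3,   3,  -3]
  [  1,   2,   4]
R2 → R2 - (3)·R1
R3 → R3 + (1)·R1
Swap R2 ↔ R3
REF = 
  [ -1,   1,  -1]
  [  0,   3,   3]
  [  0,   0,   0]

No row of the form [0 0 | nonzero], so the system is consistent. Back-substitution gives c₁ = 2, c₂ = 1: w = (2)·v₁ + (1)·v₂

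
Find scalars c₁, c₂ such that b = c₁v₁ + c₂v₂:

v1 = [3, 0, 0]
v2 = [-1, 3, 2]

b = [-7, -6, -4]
c1 = -3, c2 = -2

b = -3·v1 + -2·v2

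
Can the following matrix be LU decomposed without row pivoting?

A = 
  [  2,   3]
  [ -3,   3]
Yes.
A[1,1] = 2 ≠ 0, so Gaussian elimination proceeds without a row swap: multiplier ℓ₂₁ = (-3)/(2) = -3/2, and U[2,2] = 3 - (-3/2)(3) = 15/2.
L = 
  [   1,    0]
  [-3/2,    1]
U = 
  [   2,    3]
  [   0, 15/2]
Check row 2 of LU: [(-3/2)(2), (-3/2)(3) + (15/2)] = [-3, 3] = row 2 of A ✓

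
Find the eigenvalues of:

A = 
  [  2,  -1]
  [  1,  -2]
λ = √3, -√3  (≈ 1.732, -1.732)

tr(A) = 0, det(A) = -3
Characteristic polynomial: λ² - tr(A)λ + det(A) = λ² - 3
λ² - 3 = 0  ⇒  λ = (0 ± √((0)² - 4·(-3)))/2 = (0 ± √(12))/2
  = √3,  -√3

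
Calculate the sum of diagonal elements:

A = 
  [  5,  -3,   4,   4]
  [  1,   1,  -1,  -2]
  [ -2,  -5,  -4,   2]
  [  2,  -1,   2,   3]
5

tr(A) = 5 + 1 + -4 + 3 = 5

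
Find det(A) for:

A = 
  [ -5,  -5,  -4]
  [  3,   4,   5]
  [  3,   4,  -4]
Cofactor expansion along row 1:
det(A) = (-5)·((4)(-4) - (5)(4)) - (-5)·((3)(-4) - (5)(3)) + (-4)·((3)(4) - (4)(3))
  = (-5)(-36) - (-5)(-27) + (-4)(0)
  = 45

det(A) = 45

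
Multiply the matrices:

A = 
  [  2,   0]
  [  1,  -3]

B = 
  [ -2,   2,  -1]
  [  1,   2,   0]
A is 2×2 and B is 2×3, so AB is 2×3. Each entry is (row of A)·(column of B):
AB[1,1] = (2)(-2) + (0)(1) = -4
AB[1,2] = (2)(2) + (0)(2) = 4
AB[1,3] = (2)(-1) + (0)(0) = -2
AB[2,1] = (1)(-2) + (-3)(1) = -5
AB[2,2] = (1)(2) + (-3)(2) = -4
AB[2,3] = (1)(-1) + (-3)(0) = -1

AB = 
  [ -4,   4,  -2]
  [ -5,  -4,  -1]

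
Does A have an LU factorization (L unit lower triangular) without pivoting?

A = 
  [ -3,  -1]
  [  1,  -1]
Yes.
A[1,1] = -3 ≠ 0, so Gaussian elimination proceeds without a row swap: multiplier ℓ₂₁ = (1)/(-3) = -1/3, and U[2,2] = -1 - (-1/3)(-1) = -4/3.
L = 
  [   1,    0]
  [-1/3,    1]
U = 
  [  -3,   -1]
  [   0, -4/3]
Check row 2 of LU: [(-1/3)(-3), (-1/3)(-1) + (-4/3)] = [1, -1] = row 2 of A ✓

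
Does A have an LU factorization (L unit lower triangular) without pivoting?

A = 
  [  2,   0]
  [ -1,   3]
Yes.
A[1,1] = 2 ≠ 0, so Gaussian elimination proceeds without a row swap: multiplier ℓ₂₁ = (-1)/(2) = -1/2, and U[2,2] = 3 - (-1/2)(0) = 3.
L = 
  [   1,    0]
  [-1/2,    1]
U = 
  [  2,   0]
  [  0,   3]
Check row 2 of LU: [(-1/2)(2), (-1/2)(0) + 3] = [-1, 3] = row 2 of A ✓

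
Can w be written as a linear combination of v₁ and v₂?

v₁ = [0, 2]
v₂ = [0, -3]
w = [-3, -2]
No

Form the augmented matrix and row-reduce:
[v₁|v₂|w] = 
  [  0,   0,  -3]
  [  2,  -3,  -2]
Swap R1 ↔ R2
REF = 
  [  2,  -3,  -2]
  [  0,   0,  -3]

Row 2 reads [0 0 | -3], i.e. 0 = -3, so the system is inconsistent and w ∉ span{v₁, v₂}.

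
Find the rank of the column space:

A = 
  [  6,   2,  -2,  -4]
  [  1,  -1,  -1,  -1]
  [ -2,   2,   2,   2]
dim(Col(A)) = 2

Row reduce:
R2 → R2 - (1/6)·R1
R3 → R3 + (1/3)·R1
R3 → R3 + (2)·R2
REF = 
  [   6,    2,   -2,   -4]
  [   0, -4/3, -2/3, -1/3]
  [   0,    0,    0,    0]
Pivot columns: 1, 2 → 2 pivots.
dim(Col(A)) = number of pivot columns = 2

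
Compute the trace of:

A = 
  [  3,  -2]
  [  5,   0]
3

tr(A) = 3 + 0 = 3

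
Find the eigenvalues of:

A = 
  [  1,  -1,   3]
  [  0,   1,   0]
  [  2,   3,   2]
Characteristic polynomial: det(λI - A) = λ³ - 4λ² - λ + 4
Testing integer divisors of the constant term: p(-1) = 0, so (λ + 1) is a factor:
p(λ) = (λ + 1)(λ² - 5λ + 4)
λ² - 5λ + 4 = (λ - 1)(λ - 4)

λ = -1, 4, 1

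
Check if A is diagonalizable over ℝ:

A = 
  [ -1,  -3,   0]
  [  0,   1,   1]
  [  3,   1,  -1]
No

Characteristic polynomial: det(λI - A) = λ³ + λ² - 2λ + 7
By the rational root theorem any rational root is an integer dividing 7; none of those is a root, so p(λ) has no rational roots and hence (being an irreducible cubic) no repeated roots.
Discriminant of the cubic: Δ = -1567
Δ < 0 ⇒ one real eigenvalue and a complex-conjugate pair: λ ≈ -2.7, 0.8502 + 1.367i, 0.8502 - 1.367i
Has complex eigenvalues (not diagonalizable over ℝ).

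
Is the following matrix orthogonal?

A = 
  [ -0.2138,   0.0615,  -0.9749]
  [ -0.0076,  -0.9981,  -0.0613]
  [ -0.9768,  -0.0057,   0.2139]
Yes

AᵀA = 
  [  0.9999,   0,   0]
  [  0,   1,   0]
  [  0,   0,   0.9999]
≈ I (equal to I up to the 4-dp rounding of the entries)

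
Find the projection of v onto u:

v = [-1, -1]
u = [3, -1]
v·u = (-1)(3) + (-1)(-1) = -2
u·u = (3)² + (-1)² = 10
proj_u(v) = (v·u / u·u) × u = (-2/10) × u = (-1/5) × u

proj_u(v) = [-3/5, 1/5]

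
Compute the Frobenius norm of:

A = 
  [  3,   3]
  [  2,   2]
||A||_F = 5.099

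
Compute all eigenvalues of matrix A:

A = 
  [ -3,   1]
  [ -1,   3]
λ = 2√2, -2√2  (≈ 2.828, -2.828)

tr(A) = 0, det(A) = -8
Characteristic polynomial: λ² - tr(A)λ + det(A) = λ² - 8
λ² - 8 = 0  ⇒  λ = (0 ± √((0)² - 4·(-8)))/2 = (0 ± √(32))/2
  = 2√2,  -2√2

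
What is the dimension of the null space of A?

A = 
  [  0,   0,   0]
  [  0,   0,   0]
nullity(A) = 3

Row reduce:
(no row operations needed)
REF = 
  [  0,   0,   0]
  [  0,   0,   0]
Pivot columns: none → 0 pivots.
rank(A) = 0, so nullity(A) = 3 - 0 = 3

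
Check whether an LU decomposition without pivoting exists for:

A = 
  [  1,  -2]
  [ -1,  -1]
Yes.
A[1,1] = 1 ≠ 0, so Gaussian elimination proceeds without a row swap: multiplier ℓ₂₁ = (-1)/(1) = -1, and U[2,2] = -1 - (-1)(-2) = -3.
L = 
  [  1,   0]
  [ -1,   1]
U = 
  [  1,  -2]
  [  0,  -3]
Check row 2 of LU: [(-1)(1), (-1)(-2) + (-3)] = [-1, -1] = row 2 of A ✓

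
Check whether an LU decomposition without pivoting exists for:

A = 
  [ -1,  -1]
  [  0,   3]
Yes.
A[1,1] = -1 ≠ 0, so Gaussian elimination proceeds without a row swap: multiplier ℓ₂₁ = (0)/(-1) = 0, and U[2,2] = 3 - (0)(-1) = 3.
L = 
  [  1,   0]
  [  0,   1]
U = 
  [ -1,  -1]
  [  0,   3]
Check row 2 of LU: [(0)(-1), (0)(-1) + 3] = [0, 3] = row 2 of A ✓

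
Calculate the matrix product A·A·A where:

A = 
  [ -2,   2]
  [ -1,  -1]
A² = A·A:
A²[1,1] = (-2)(-2) + (2)(-1) = 2
A²[1,2] = (-2)(2) + (2)(-1) = -6
A²[2,1] = (-1)(-2) + (-1)(-1) = 3
A²[2,2] = (-1)(2) + (-1)(-1) = -1
A² = 
  [  2,  -6]
  [  3,  -1]

A^3 = A^2·A:
A^3[1,1] = (2)(-2) + (-6)(-1) = 2
A^3[1,2] = (2)(2) + (-6)(-1) = 10
A^3[2,1] = (3)(-2) + (-1)(-1) = -5
A^3[2,2] = (3)(2) + (-1)(-1) = 7
A^3 = 
  [  2,  10]
  [ -5,   7]

Therefore
A^3 = 
  [  2,  10]
  [ -5,   7]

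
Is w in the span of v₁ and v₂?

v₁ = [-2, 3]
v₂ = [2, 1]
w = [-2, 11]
Yes

Form the augmented matrix and row-reduce:
[v₁|v₂|w] = 
  [ -2,   2,  -2]
  [  3,   1,  11]
R2 → R2 + (3/2)·R1
REF = 
  [ -2,   2,  -2]
  [  0,   4,   8]

No row of the form [0 0 | nonzero], so the system is consistent. Back-substitution gives c₁ = 3, c₂ = 2: w = (3)·v₁ + (2)·v₂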